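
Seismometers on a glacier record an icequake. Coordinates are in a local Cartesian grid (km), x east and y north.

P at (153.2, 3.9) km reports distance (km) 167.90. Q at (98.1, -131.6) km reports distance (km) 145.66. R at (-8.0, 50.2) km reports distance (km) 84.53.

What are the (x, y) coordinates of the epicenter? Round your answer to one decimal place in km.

Circle about each station: (x − 153.2)² + (y − 3.9)² = 167.90²; (x − 98.1)² + (y + 131.6)² = 145.66²; (x + 8.0)² + (y − 50.2)² = 84.53².
Subtracting the P equation from the Q and R equations removes the quadratic terms:
-110.2 x − 271.0 y = 10430.29
-322.4 x + 92.6 y = 143.68
Solving the 2×2 system: x ≈ -10.3, y ≈ -34.3 km.
Check against P (with the unrounded x, y): √((x − 153.2)²+(y − 3.9)²) = 167.90 ≈ 167.90 km. ✓

x ≈ -10.3 km, y ≈ -34.3 km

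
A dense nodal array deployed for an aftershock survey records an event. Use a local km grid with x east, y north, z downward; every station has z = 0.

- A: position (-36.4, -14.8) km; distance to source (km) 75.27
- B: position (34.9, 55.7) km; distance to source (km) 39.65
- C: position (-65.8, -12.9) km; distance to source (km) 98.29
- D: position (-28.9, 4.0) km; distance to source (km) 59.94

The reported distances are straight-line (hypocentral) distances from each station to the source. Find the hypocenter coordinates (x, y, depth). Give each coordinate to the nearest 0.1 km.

x ≈ 19.6 km, y ≈ 28.9 km, depth ≈ 24.9 km

Each station gives a sphere (x−x_i)² + (y−y_i)² + z² = d_i² (stations at z=0).
Subtracting the A sphere from B and C: z² cancels, leaving linear equations in x and y:
142.6 x + 141.0 y = 6869.95
-58.8 x + 3.8 y = -1043.30
Solving: x ≈ 19.610, y ≈ 28.890 km (keep extra digits for the depth step; rounded: 19.6, 28.9).
Then from the A sphere: z² = 75.27² − (x + 36.4)² − (y + 14.8)² with x = 19.610, y = 28.890, so z ≈ 24.893 ≈ 24.9 km.
Check against D (with the unrounded solution): distance 59.94 ≈ 59.94 km. ✓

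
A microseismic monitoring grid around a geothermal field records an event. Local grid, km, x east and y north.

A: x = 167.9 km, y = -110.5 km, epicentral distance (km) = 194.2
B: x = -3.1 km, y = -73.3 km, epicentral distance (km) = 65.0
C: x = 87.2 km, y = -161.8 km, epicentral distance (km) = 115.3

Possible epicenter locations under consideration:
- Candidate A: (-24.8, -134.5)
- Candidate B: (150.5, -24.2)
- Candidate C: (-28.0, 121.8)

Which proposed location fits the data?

For each candidate, compare |candidate − station| to the reported distance:
Candidate A: residuals A 0.0, B 0.1, C 0.0 → max 0.1 km
Candidate B: residuals A 106.2, B 96.3, C 36.2 → max 106.2 km
Candidate C: residuals A 109.7, B 131.7, C 190.8 → max 190.8 km
Only Candidate A has all residuals ≈ 0.

Candidate A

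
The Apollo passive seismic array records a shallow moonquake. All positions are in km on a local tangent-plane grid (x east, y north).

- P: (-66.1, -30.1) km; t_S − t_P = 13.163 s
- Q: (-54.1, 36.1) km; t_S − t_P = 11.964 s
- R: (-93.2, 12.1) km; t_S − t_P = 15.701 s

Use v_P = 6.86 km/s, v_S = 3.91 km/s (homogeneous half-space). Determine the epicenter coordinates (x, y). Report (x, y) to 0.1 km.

(49.2, 2.0)

Distance from S−P lag: d = Δt · v_P v_S / (v_P − v_S) = Δt · (6.86·3.91)/(6.86−3.91) ≈ 9.0924·Δt.
So d_P = 119.68, d_Q = 108.78, d_R = 142.76 km.
Circle about each station: (x + 66.1)² + (y + 30.1)² = 119.68²; (x + 54.1)² + (y − 36.1)² = 108.78²; (x + 93.2)² + (y − 12.1)² = 142.76².
Subtracting the P equation from the Q and R equations removes the quadratic terms:
24.0 x + 132.4 y = 1445.01
-54.2 x + 84.4 y = -2499.69
Solving the 2×2 system: x ≈ 49.2, y ≈ 2.0 km.
Check against P (with the unrounded x, y): √((x + 66.1)²+(y + 30.1)²) = 119.70 ≈ 119.68 km. ✓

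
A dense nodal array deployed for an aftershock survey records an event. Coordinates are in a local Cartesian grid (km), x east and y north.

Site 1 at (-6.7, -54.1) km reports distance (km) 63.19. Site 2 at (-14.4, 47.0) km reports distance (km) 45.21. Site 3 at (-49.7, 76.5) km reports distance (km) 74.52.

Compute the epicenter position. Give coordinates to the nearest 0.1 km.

-30.1 km east, 4.6 km north

Circle about each station: (x + 6.7)² + (y + 54.1)² = 63.19²; (x + 14.4)² + (y − 47.0)² = 45.21²; (x + 49.7)² + (y − 76.5)² = 74.52².
Subtracting the Site 1 equation from the Site 2 and Site 3 equations removes the quadratic terms:
-15.4 x + 202.2 y = 1393.69
-86.0 x + 261.2 y = 3790.39
Solving the 2×2 system: x ≈ -30.1, y ≈ 4.6 km.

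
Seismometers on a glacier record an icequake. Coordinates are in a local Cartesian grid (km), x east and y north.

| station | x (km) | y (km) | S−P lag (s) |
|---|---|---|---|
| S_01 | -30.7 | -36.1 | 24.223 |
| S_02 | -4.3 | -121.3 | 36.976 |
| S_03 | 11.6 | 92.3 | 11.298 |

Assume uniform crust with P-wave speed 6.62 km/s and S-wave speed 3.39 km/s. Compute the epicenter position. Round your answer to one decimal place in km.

Distance from S−P lag: d = Δt · v_P v_S / (v_P − v_S) = Δt · (6.62·3.39)/(6.62−3.39) ≈ 6.9479·Δt.
So d_S_01 = 168.30, d_S_02 = 256.91, d_S_03 = 78.50 km.
Circle about each station: (x + 30.7)² + (y + 36.1)² = 168.30²; (x + 4.3)² + (y + 121.3)² = 256.91²; (x − 11.6)² + (y − 92.3)² = 78.50².
Subtracting the S_01 equation from the S_02 and S_03 equations removes the quadratic terms:
52.8 x − 170.4 y = -25191.38
84.6 x + 256.8 y = 28570.79
Solving the 2×2 system: x ≈ -57.2, y ≈ 130.1 km.
Check against S_01 (with the unrounded x, y): √((x + 30.7)²+(y + 36.1)²) = 168.31 ≈ 168.30 km. ✓

(-57.2, 130.1)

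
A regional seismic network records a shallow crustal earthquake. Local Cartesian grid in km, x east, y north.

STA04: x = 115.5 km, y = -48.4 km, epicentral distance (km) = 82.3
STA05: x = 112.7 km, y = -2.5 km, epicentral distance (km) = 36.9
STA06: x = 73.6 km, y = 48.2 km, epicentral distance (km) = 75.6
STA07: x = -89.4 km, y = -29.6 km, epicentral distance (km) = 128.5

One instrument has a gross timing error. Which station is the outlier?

STA05

Solve using three stations at a time. Using STA04, STA06, STA07 (subtract circle equations pairwise → linear system) gives (x, y) ≈ (38.7, -18.9).
Distances from that point to each station vs reported:
  STA04: calculated 82.3 vs reported 82.3 → residual 0.0 km
  STA05: calculated 75.8 vs reported 36.9 → residual 38.9 km
  STA06: calculated 75.6 vs reported 75.6 → residual 0.0 km
  STA07: calculated 128.5 vs reported 128.5 → residual 0.0 km
STA04, STA06, STA07 are mutually consistent (residuals ≈ 0); STA05 is off by 38.9 km.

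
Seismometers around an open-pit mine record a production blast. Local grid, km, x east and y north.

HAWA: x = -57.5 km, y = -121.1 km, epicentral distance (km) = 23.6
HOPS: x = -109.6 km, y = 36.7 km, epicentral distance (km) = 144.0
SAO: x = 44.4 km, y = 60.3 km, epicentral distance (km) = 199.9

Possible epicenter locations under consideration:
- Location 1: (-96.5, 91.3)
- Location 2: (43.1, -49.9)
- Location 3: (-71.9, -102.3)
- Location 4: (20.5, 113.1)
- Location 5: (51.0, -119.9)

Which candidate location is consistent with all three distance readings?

For each candidate, compare |candidate − station| to the reported distance:
Location 1: residuals HAWA 192.4, HOPS 87.9, SAO 55.6 → max 192.4 km
Location 2: residuals HAWA 99.6, HOPS 31.5, SAO 89.7 → max 99.6 km
Location 3: residuals HAWA 0.1, HOPS 0.0, SAO 0.0 → max 0.1 km
Location 4: residuals HAWA 223.2, HOPS 6.9, SAO 141.9 → max 223.2 km
Location 5: residuals HAWA 84.9, HOPS 80.3, SAO 19.6 → max 84.9 km
Only Location 3 has all residuals ≈ 0.

Location 3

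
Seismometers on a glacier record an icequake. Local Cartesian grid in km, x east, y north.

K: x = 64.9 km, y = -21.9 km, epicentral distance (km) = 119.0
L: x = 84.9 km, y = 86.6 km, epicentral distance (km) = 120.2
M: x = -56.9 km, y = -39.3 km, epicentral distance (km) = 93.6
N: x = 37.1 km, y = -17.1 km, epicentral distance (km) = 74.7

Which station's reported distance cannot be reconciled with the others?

Solve using three stations at a time. Using K, L, M (subtract circle equations pairwise → linear system) gives (x, y) ≈ (-29.7, 50.3).
Distances from that point to each station vs reported:
  K: calculated 119.0 vs reported 119.0 → residual 0.0 km
  L: calculated 120.2 vs reported 120.2 → residual 0.0 km
  M: calculated 93.6 vs reported 93.6 → residual 0.0 km
  N: calculated 94.9 vs reported 74.7 → residual 20.2 km
K, L, M are mutually consistent (residuals ≈ 0); N is off by 20.2 km.

N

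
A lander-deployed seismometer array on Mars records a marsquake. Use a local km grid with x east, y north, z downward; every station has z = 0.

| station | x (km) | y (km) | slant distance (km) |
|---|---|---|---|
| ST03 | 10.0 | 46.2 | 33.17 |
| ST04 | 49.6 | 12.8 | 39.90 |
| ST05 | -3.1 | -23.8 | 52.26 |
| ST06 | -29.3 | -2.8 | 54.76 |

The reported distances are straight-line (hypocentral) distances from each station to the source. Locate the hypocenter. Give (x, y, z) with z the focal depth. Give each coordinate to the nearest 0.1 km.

Each station gives a sphere (x−x_i)² + (y−y_i)² + z² = d_i² (stations at z=0).
Subtracting the ST03 sphere from ST04 and ST05: z² cancels, leaving linear equations in x and y:
79.2 x − 66.8 y = -102.20
-26.2 x − 140.0 y = -3289.25
Solving: x ≈ 16.000, y ≈ 20.500 km (keep extra digits for the depth step; rounded: 16.0, 20.5).
Then from the ST03 sphere: z² = 33.17² − (x − 10.0)² − (y − 46.2)² with x = 16.000, y = 20.500, so z ≈ 20.094 ≈ 20.1 km.
Check against ST06 (with the unrounded solution): distance 54.76 ≈ 54.76 km. ✓

(16.0, 20.5, 20.1)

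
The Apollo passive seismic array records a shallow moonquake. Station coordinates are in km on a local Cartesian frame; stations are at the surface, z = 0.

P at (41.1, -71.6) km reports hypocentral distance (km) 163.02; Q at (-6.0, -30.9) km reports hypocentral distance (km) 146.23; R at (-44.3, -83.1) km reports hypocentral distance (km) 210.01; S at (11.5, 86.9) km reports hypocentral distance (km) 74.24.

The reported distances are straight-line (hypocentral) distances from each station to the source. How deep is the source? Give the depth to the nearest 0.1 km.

Each station gives a sphere (x−x_i)² + (y−y_i)² + z² = d_i² (stations at z=0).
Subtracting the P sphere from Q and R: z² cancels, leaving linear equations in x and y:
-94.2 x + 81.4 y = -632.65
-170.8 x − 23.0 y = -15476.35
Solving: x ≈ 79.300, y ≈ 83.997 km (keep extra digits for the depth step; rounded: 79.3, 84.0).
Then from the P sphere: z² = 163.02² − (x − 41.1)² − (y + 71.6)² with x = 79.300, y = 83.997, so z ≈ 30.097 ≈ 30.1 km.

z ≈ 30.1 km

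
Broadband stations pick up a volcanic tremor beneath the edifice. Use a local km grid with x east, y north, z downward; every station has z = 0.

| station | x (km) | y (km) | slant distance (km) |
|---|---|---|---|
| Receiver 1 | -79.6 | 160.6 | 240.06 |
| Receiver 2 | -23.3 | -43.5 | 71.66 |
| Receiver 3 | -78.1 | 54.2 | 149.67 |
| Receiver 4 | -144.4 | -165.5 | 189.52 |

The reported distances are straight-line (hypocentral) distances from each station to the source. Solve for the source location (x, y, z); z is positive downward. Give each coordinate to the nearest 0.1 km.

(-4.5, -57.1, 67.8)

Each station gives a sphere (x−x_i)² + (y−y_i)² + z² = d_i² (stations at z=0).
Subtracting the Receiver 1 sphere from Receiver 2 and Receiver 3: z² cancels, leaving linear equations in x and y:
112.6 x − 408.2 y = 22800.27
3.0 x − 212.8 y = 12136.42
Solving: x ≈ -4.495, y ≈ -57.095 km (keep extra digits for the depth step; rounded: -4.5, -57.1).
Then from the Receiver 1 sphere: z² = 240.06² − (x + 79.6)² − (y − 160.6)² with x = -4.495, y = -57.095, so z ≈ 67.801 ≈ 67.8 km.
Check against Receiver 4 (with the unrounded solution): distance 189.53 ≈ 189.52 km. ✓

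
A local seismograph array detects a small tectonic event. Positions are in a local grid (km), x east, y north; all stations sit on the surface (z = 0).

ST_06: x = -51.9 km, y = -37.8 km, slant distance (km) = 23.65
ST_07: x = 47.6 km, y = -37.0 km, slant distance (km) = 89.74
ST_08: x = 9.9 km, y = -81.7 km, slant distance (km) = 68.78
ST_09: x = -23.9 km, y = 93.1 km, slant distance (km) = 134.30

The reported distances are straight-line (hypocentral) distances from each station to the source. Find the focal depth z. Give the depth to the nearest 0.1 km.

Each station gives a sphere (x−x_i)² + (y−y_i)² + z² = d_i² (stations at z=0).
Subtracting the ST_06 sphere from ST_07 and ST_08: z² cancels, leaving linear equations in x and y:
199.0 x + 1.6 y = -7981.64
123.6 x − 87.8 y = -1520.92
Solving: x ≈ -39.798, y ≈ -38.702 km (keep extra digits for the depth step; rounded: -39.8, -38.7).
Then from the ST_06 sphere: z² = 23.65² − (x + 51.9)² − (y + 37.8)² with x = -39.798, y = -38.702, so z ≈ 20.299 ≈ 20.3 km.

20.3 km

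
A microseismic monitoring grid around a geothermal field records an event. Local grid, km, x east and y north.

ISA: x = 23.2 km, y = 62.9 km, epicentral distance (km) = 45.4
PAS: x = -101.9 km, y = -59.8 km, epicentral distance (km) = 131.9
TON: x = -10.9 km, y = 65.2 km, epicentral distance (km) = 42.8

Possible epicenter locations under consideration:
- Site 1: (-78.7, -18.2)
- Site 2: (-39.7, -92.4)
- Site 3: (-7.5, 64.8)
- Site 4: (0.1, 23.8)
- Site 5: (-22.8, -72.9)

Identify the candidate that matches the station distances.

Site 4

For each candidate, compare |candidate − station| to the reported distance:
Site 1: residuals ISA 84.8, PAS 84.3, TON 64.7 → max 84.8 km
Site 2: residuals ISA 122.2, PAS 61.7, TON 117.4 → max 122.2 km
Site 3: residuals ISA 14.6, PAS 24.4, TON 39.4 → max 39.4 km
Site 4: residuals ISA 0.0, PAS 0.0, TON 0.0 → max 0.0 km
Site 5: residuals ISA 98.0, PAS 51.7, TON 95.8 → max 98.0 km
Only Site 4 has all residuals ≈ 0.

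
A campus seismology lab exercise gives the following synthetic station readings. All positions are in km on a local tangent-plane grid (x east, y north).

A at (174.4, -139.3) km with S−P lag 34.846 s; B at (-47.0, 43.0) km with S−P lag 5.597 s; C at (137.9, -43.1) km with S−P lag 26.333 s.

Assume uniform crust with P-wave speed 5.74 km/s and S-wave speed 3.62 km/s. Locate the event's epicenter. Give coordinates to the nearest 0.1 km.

Distance from S−P lag: d = Δt · v_P v_S / (v_P − v_S) = Δt · (5.74·3.62)/(5.74−3.62) ≈ 9.8013·Δt.
So d_A = 341.54, d_B = 54.86, d_C = 258.10 km.
Circle about each station: (x − 174.4)² + (y + 139.3)² = 341.54²; (x + 47.0)² + (y − 43.0)² = 54.86²; (x − 137.9)² + (y + 43.1)² = 258.10².
Subtracting pairs of circle equations eliminates x²+y² and gives linear equations (the radical axes):
-442.8 x + 364.6 y = 67878.10
-73.0 x + 192.4 y = 21088.13
Solving the 2×2 system: x ≈ -91.7, y ≈ 74.8 km.
Check against A (with the unrounded x, y): √((x − 174.4)²+(y + 139.3)²) = 341.54 ≈ 341.54 km. ✓

-91.7 km east, 74.8 km north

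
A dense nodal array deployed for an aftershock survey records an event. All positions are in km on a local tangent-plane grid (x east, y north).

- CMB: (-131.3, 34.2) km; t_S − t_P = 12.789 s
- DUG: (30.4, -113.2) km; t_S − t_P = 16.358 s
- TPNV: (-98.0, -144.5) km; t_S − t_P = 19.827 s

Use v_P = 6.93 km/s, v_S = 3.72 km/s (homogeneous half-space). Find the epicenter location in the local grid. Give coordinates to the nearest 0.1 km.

Distance from S−P lag: d = Δt · v_P v_S / (v_P − v_S) = Δt · (6.93·3.72)/(6.93−3.72) ≈ 8.0310·Δt.
So d_CMB = 102.71, d_DUG = 131.37, d_TPNV = 159.23 km.
Circle about each station: (x + 131.3)² + (y − 34.2)² = 102.71²; (x − 30.4)² + (y + 113.2)² = 131.37²; (x + 98.0)² + (y + 144.5)² = 159.23².
Subtracting the CMB equation from the DUG and TPNV equations removes the quadratic terms:
323.4 x − 294.8 y = -11379.66
66.6 x − 357.4 y = -2729.93
Solving the 2×2 system: x ≈ -34.0, y ≈ 1.3 km.
Check against CMB (with the unrounded x, y): √((x + 131.3)²+(y − 34.2)²) = 102.71 ≈ 102.71 km. ✓

-34.0 km east, 1.3 km north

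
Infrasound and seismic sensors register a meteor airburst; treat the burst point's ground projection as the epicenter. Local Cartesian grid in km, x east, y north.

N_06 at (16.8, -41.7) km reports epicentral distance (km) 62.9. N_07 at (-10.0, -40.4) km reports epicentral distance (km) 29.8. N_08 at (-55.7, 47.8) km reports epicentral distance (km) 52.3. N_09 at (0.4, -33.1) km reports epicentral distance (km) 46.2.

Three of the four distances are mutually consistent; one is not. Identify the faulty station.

Solve using three stations at a time. Using N_06, N_08, N_09 (subtract circle equations pairwise → linear system) gives (x, y) ≈ (-24.2, 6.1).
Distances from that point to each station vs reported:
  N_06: calculated 62.9 vs reported 62.9 → residual 0.0 km
  N_07: calculated 48.6 vs reported 29.8 → residual 18.8 km
  N_08: calculated 52.3 vs reported 52.3 → residual 0.0 km
  N_09: calculated 46.2 vs reported 46.2 → residual 0.0 km
N_06, N_08, N_09 are mutually consistent (residuals ≈ 0); N_07 is off by 18.8 km.

N_07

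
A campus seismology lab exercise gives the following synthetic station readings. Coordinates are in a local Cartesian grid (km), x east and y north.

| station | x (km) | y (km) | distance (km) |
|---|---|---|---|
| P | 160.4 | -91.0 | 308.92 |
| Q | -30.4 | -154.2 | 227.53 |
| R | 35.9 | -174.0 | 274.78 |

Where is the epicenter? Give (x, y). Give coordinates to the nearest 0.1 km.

x ≈ -109.6 km, y ≈ 59.1 km

Circle about each station: (x − 160.4)² + (y + 91.0)² = 308.92²; (x + 30.4)² + (y + 154.2)² = 227.53²; (x − 35.9)² + (y + 174.0)² = 274.78².
Subtracting pairs of circle equations eliminates x²+y² and gives linear equations (the radical axes):
-381.6 x − 126.4 y = 34354.31
-249.0 x − 166.0 y = 17483.17
Solving the 2×2 system: x ≈ -109.6, y ≈ 59.1 km.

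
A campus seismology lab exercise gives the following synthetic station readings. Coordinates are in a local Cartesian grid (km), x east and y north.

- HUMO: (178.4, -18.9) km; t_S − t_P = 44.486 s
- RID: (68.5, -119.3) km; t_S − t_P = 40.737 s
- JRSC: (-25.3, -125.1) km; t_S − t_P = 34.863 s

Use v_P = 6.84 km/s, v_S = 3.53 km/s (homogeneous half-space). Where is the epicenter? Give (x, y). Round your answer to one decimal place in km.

-118.8 km east, 111.4 km north

Distance from S−P lag: d = Δt · v_P v_S / (v_P − v_S) = Δt · (6.84·3.53)/(6.84−3.53) ≈ 7.2946·Δt.
So d_HUMO = 324.51, d_RID = 297.16, d_JRSC = 254.31 km.
Circle about each station: (x − 178.4)² + (y + 18.9)² = 324.51²; (x − 68.5)² + (y + 119.3)² = 297.16²; (x + 25.3)² + (y + 125.1)² = 254.31².
Subtracting the HUMO equation from the RID and JRSC equations removes the quadratic terms:
-219.8 x − 200.8 y = 3743.64
-407.4 x − 212.4 y = 24739.49
Solving the 2×2 system: x ≈ -118.8, y ≈ 111.4 km.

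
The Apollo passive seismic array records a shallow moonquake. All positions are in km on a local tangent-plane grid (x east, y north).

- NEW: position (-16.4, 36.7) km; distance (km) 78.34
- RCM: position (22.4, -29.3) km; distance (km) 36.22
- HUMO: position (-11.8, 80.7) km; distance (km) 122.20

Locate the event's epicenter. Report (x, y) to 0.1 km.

Circle about each station: (x + 16.4)² + (y − 36.7)² = 78.34²; (x − 22.4)² + (y + 29.3)² = 36.22²; (x + 11.8)² + (y − 80.7)² = 122.20².
Subtracting the NEW equation from the RCM and HUMO equations removes the quadratic terms:
77.6 x − 132.0 y = 4569.67
9.2 x + 88.0 y = -3759.80
Solving the 2×2 system: x ≈ -11.7, y ≈ -41.5 km.

-11.7 km east, -41.5 km north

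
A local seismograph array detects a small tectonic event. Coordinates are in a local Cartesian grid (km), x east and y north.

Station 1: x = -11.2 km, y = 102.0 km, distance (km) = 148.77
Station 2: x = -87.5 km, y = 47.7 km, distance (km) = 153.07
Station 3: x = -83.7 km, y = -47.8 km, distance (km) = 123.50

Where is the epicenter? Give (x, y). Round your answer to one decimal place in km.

x ≈ 39.4 km, y ≈ -37.9 km

Circle about each station: (x + 11.2)² + (y − 102.0)² = 148.77²; (x + 87.5)² + (y − 47.7)² = 153.07²; (x + 83.7)² + (y + 47.8)² = 123.50².
Subtracting pairs of circle equations eliminates x²+y² and gives linear equations (the radical axes):
-152.6 x − 108.6 y = -1895.81
-145.0 x − 299.6 y = 5641.35
Solving the 2×2 system: x ≈ 39.4, y ≈ -37.9 km.
Check against Station 1 (with the unrounded x, y): √((x + 11.2)²+(y − 102.0)²) = 148.76 ≈ 148.77 km. ✓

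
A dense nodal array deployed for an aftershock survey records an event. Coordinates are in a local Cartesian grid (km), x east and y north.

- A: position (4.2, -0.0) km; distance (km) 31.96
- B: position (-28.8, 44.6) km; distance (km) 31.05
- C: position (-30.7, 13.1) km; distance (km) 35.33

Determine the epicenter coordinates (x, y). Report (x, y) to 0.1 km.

(-0.6, 31.6)

Circle about each station: (x − 4.2)² + y² = 31.96²; (x + 28.8)² + (y − 44.6)² = 31.05²; (x + 30.7)² + (y − 13.1)² = 35.33².
Subtracting the A equation from the B and C equations removes the quadratic terms:
-66.0 x + 89.2 y = 2858.30
-69.8 x + 26.2 y = 869.69
Solving the 2×2 system: x ≈ -0.6, y ≈ 31.6 km.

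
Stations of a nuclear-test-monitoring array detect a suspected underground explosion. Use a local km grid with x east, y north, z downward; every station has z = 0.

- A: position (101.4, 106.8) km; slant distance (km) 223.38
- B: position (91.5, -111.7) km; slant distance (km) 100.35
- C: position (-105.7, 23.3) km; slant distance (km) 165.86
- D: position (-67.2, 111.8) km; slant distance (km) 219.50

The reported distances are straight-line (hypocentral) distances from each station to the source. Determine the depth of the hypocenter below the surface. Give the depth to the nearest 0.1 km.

47.8 km

Each station gives a sphere (x−x_i)² + (y−y_i)² + z² = d_i² (stations at z=0).
Subtracting the A sphere from B and C: z² cancels, leaving linear equations in x and y:
-19.8 x − 437.0 y = 38989.44
-414.2 x − 167.0 y = 12416.26
Solving: x ≈ 6.108, y ≈ -89.497 km (keep extra digits for the depth step; rounded: 6.1, -89.5).
Then from the A sphere: z² = 223.38² − (x − 101.4)² − (y − 106.8)² with x = 6.108, y = -89.497, so z ≈ 47.807 ≈ 47.8 km.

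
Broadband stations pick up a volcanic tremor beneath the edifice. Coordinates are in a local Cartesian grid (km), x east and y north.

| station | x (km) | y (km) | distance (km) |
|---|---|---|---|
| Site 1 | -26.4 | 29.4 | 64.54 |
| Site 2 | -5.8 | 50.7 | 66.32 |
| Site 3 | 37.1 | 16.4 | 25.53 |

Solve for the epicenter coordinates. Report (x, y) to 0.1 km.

x ≈ 26.9 km, y ≈ -7.0 km

Circle about each station: (x + 26.4)² + (y − 29.4)² = 64.54²; (x + 5.8)² + (y − 50.7)² = 66.32²; (x − 37.1)² + (y − 16.4)² = 25.53².
Subtracting pairs of circle equations eliminates x²+y² and gives linear equations (the radical axes):
41.2 x + 42.6 y = 809.88
127.0 x − 26.0 y = 3597.68
Solving the 2×2 system: x ≈ 26.9, y ≈ -7.0 km.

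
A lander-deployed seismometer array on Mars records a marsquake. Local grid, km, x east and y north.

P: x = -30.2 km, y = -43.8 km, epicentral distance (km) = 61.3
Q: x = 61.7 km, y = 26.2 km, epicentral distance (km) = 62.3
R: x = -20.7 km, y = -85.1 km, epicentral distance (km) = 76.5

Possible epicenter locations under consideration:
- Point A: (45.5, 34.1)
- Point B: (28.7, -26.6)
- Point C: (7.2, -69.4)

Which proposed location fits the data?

For each candidate, compare |candidate − station| to the reported distance:
Point A: residuals P 47.3, Q 44.3, R 59.8 → max 59.8 km
Point B: residuals P 0.1, Q 0.0, R 0.1 → max 0.1 km
Point C: residuals P 16.0, Q 47.7, R 44.5 → max 47.7 km
Only Point B has all residuals ≈ 0.

Point B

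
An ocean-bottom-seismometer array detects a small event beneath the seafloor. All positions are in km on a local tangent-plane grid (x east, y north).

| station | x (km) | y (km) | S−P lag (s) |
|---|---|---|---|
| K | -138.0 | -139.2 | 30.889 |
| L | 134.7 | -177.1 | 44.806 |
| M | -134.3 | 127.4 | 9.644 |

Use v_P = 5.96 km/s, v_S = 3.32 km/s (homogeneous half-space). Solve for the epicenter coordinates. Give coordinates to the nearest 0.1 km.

(-76.5, 84.0)

Distance from S−P lag: d = Δt · v_P v_S / (v_P − v_S) = Δt · (5.96·3.32)/(5.96−3.32) ≈ 7.4952·Δt.
So d_K = 231.52, d_L = 335.83, d_M = 72.28 km.
Circle about each station: (x + 138.0)² + (y + 139.2)² = 231.52²; (x − 134.7)² + (y + 177.1)² = 335.83²; (x + 134.3)² + (y − 127.4)² = 72.28².
Subtracting the K equation from the L and M equations removes the quadratic terms:
545.4 x − 75.8 y = -48092.42
7.4 x + 533.2 y = 44223.72
Solving the 2×2 system: x ≈ -76.5, y ≈ 84.0 km.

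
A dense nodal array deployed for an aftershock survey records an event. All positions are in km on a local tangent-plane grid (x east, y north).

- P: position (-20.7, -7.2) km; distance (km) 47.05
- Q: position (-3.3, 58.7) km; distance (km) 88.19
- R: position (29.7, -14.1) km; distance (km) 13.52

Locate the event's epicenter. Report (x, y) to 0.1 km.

x ≈ 22.6 km, y ≈ -25.6 km

Circle about each station: (x + 20.7)² + (y + 7.2)² = 47.05²; (x + 3.3)² + (y − 58.7)² = 88.19²; (x − 29.7)² + (y + 14.1)² = 13.52².
Subtracting pairs of circle equations eliminates x²+y² and gives linear equations (the radical axes):
34.8 x + 131.8 y = -2587.52
100.8 x − 13.8 y = 2631.48
Solving the 2×2 system: x ≈ 22.6, y ≈ -25.6 km.
Check against P (with the unrounded x, y): √((x + 20.7)²+(y + 7.2)²) = 47.05 ≈ 47.05 km. ✓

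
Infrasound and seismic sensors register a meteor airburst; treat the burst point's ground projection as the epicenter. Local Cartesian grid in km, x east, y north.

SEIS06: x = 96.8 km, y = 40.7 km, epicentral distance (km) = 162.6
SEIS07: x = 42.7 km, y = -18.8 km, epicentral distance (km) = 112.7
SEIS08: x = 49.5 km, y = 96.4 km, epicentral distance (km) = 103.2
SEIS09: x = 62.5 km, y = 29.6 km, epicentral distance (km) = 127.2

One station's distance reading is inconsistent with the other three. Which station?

Solve using three stations at a time. Using SEIS06, SEIS07, SEIS09 (subtract circle equations pairwise → linear system) gives (x, y) ≈ (-64.1, 17.2).
Distances from that point to each station vs reported:
  SEIS06: calculated 162.6 vs reported 162.6 → residual 0.0 km
  SEIS07: calculated 112.7 vs reported 112.7 → residual 0.0 km
  SEIS08: calculated 138.5 vs reported 103.2 → residual 35.3 km
  SEIS09: calculated 127.2 vs reported 127.2 → residual 0.0 km
SEIS06, SEIS07, SEIS09 are mutually consistent (residuals ≈ 0); SEIS08 is off by 35.3 km.

SEIS08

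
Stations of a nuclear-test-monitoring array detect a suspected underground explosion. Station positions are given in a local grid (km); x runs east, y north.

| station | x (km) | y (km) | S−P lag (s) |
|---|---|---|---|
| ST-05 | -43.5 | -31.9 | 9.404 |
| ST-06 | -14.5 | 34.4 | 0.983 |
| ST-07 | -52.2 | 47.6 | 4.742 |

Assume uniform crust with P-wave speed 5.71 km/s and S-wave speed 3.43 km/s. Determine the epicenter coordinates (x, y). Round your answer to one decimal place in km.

Distance from S−P lag: d = Δt · v_P v_S / (v_P − v_S) = Δt · (5.71·3.43)/(5.71−3.43) ≈ 8.5900·Δt.
So d_ST-05 = 80.78, d_ST-06 = 8.44, d_ST-07 = 40.73 km.
Circle about each station: (x + 43.5)² + (y + 31.9)² = 80.78²; (x + 14.5)² + (y − 34.4)² = 8.44²; (x + 52.2)² + (y − 47.6)² = 40.73².
Subtracting the ST-05 equation from the ST-06 and ST-07 equations removes the quadratic terms:
58.0 x + 132.6 y = 4937.92
-17.4 x + 159.0 y = 6947.22
Solving the 2×2 system: x ≈ -11.8, y ≈ 42.4 km.

(-11.8, 42.4)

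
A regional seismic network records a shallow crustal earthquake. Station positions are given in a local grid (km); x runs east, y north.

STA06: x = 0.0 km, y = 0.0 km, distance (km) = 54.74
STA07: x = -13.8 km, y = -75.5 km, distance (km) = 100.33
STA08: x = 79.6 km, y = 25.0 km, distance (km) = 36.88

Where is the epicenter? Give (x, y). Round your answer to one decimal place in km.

54.7 km east, -2.2 km north

Circle about each station: x² + y² = 54.74²; (x + 13.8)² + (y + 75.5)² = 100.33²; (x − 79.6)² + (y − 25.0)² = 36.88².
Subtracting the STA06 equation from the STA07 and STA08 equations removes the quadratic terms:
-27.6 x − 151.0 y = -1178.95
159.2 x + 50.0 y = 8597.49
Solving the 2×2 system: x ≈ 54.7, y ≈ -2.2 km.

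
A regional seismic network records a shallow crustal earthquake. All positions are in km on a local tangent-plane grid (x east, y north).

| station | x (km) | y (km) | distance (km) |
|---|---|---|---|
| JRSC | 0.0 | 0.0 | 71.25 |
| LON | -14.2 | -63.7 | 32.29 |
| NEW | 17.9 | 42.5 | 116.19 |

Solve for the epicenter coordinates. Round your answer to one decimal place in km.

Circle about each station: x² + y² = 71.25²; (x + 14.2)² + (y + 63.7)² = 32.29²; (x − 17.9)² + (y − 42.5)² = 116.19².
Subtracting the JRSC equation from the LON and NEW equations removes the quadratic terms:
-28.4 x − 127.4 y = 8293.25
35.8 x + 85.0 y = -6296.89
Solving the 2×2 system: x ≈ -45.3, y ≈ -55.0 km.

x ≈ -45.3 km, y ≈ -55.0 km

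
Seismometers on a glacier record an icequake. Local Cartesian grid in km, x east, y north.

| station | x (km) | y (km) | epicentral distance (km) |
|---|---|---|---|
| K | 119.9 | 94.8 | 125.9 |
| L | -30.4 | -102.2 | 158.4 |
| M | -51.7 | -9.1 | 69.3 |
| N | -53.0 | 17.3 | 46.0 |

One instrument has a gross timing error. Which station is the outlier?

K

Solve using three stations at a time. Using L, M, N (subtract circle equations pairwise → linear system) gives (x, y) ≈ (-28.6, 56.1).
Distances from that point to each station vs reported:
  K: calculated 153.5 vs reported 125.9 → residual 27.6 km
  L: calculated 158.4 vs reported 158.4 → residual 0.0 km
  M: calculated 69.2 vs reported 69.3 → residual 0.1 km
  N: calculated 45.9 vs reported 46.0 → residual 0.1 km
L, M, N are mutually consistent (residuals ≈ 0); K is off by 27.6 km.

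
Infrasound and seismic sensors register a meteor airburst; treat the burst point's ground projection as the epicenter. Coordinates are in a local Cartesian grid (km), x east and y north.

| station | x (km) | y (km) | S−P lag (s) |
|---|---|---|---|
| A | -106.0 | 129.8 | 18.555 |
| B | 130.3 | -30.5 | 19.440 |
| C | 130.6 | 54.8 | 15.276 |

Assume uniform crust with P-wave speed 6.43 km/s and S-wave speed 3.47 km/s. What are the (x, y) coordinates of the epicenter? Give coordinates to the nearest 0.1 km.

Distance from S−P lag: d = Δt · v_P v_S / (v_P − v_S) = Δt · (6.43·3.47)/(6.43−3.47) ≈ 7.5379·Δt.
So d_A = 139.87, d_B = 146.54, d_C = 115.15 km.
Circle about each station: (x + 106.0)² + (y − 129.8)² = 139.87²; (x − 130.3)² + (y + 30.5)² = 146.54²; (x − 130.6)² + (y − 54.8)² = 115.15².
Subtracting the A equation from the B and C equations removes the quadratic terms:
472.6 x − 320.6 y = -12086.05
473.2 x − 150.0 y = -1720.55
Solving the 2×2 system: x ≈ 15.6, y ≈ 60.7 km.
Check against A (with the unrounded x, y): √((x + 106.0)²+(y − 129.8)²) = 139.87 ≈ 139.87 km. ✓

(15.6, 60.7)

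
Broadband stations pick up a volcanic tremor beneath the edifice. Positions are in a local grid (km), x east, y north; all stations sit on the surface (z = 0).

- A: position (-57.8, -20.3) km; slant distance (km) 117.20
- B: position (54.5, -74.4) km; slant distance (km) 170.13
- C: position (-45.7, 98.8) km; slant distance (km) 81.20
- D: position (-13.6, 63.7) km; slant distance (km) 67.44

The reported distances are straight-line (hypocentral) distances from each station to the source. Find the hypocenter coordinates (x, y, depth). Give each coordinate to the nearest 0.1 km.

Each station gives a sphere (x−x_i)² + (y−y_i)² + z² = d_i² (stations at z=0).
Subtracting the A sphere from B and C: z² cancels, leaving linear equations in x and y:
224.6 x − 108.2 y = -10455.70
24.2 x + 238.2 y = 15239.40
Solving: x ≈ -14.998, y ≈ 65.501 km (keep extra digits for the depth step; rounded: -15.0, 65.5).
Then from the A sphere: z² = 117.20² − (x + 57.8)² − (y + 20.3)² with x = -14.998, y = 65.501, so z ≈ 67.394 ≈ 67.4 km.

(-15.0, 65.5, 67.4)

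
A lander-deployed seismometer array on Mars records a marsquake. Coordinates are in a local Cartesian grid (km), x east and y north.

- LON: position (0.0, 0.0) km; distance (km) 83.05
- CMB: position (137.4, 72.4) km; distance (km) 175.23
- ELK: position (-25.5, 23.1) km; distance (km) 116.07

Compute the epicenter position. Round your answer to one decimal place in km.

(39.6, -73.0)

Circle about each station: x² + y² = 83.05²; (x − 137.4)² + (y − 72.4)² = 175.23²; (x + 25.5)² + (y − 23.1)² = 116.07².
Subtracting pairs of circle equations eliminates x²+y² and gives linear equations (the radical axes):
274.8 x + 144.8 y = 312.27
-51.0 x + 46.2 y = -5391.08
Solving the 2×2 system: x ≈ 39.6, y ≈ -73.0 km.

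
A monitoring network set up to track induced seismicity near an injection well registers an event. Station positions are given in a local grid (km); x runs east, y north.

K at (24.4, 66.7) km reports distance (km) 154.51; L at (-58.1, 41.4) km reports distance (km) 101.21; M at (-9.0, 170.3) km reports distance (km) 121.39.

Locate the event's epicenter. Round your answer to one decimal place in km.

-120.1 km east, 121.4 km north

Circle about each station: (x − 24.4)² + (y − 66.7)² = 154.51²; (x + 58.1)² + (y − 41.4)² = 101.21²; (x + 9.0)² + (y − 170.3)² = 121.39².
Subtracting pairs of circle equations eliminates x²+y² and gives linear equations (the radical axes):
-165.0 x − 50.6 y = 13675.20
-66.8 x + 207.2 y = 33176.65
Solving the 2×2 system: x ≈ -120.1, y ≈ 121.4 km.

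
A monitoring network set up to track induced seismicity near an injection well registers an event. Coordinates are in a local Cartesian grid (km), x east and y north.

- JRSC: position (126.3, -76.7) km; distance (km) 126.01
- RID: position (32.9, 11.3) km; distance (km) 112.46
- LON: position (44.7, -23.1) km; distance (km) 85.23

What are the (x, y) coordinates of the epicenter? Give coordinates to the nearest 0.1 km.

(1.9, -96.8)

Circle about each station: (x − 126.3)² + (y + 76.7)² = 126.01²; (x − 32.9)² + (y − 11.3)² = 112.46²; (x − 44.7)² + (y + 23.1)² = 85.23².
Subtracting the JRSC equation from the RID and LON equations removes the quadratic terms:
-186.8 x + 176.0 y = -17393.21
-163.2 x + 107.2 y = -10688.51
Solving the 2×2 system: x ≈ 1.9, y ≈ -96.8 km.
Check against JRSC (with the unrounded x, y): √((x − 126.3)²+(y + 76.7)²) = 126.00 ≈ 126.01 km. ✓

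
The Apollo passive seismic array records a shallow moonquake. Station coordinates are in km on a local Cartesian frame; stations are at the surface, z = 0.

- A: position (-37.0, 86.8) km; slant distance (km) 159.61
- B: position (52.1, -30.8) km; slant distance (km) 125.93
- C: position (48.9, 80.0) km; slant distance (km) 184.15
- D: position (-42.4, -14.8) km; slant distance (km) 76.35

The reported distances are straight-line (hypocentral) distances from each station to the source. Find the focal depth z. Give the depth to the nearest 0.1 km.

Each station gives a sphere (x−x_i)² + (y−y_i)² + z² = d_i² (stations at z=0).
Subtracting the A sphere from B and C: z² cancels, leaving linear equations in x and y:
178.2 x − 235.2 y = 4376.80
171.8 x − 13.6 y = -8547.90
Solving: x ≈ -54.497, y ≈ -59.898 km (keep extra digits for the depth step; rounded: -54.5, -59.9).
Then from the A sphere: z² = 159.61² − (x + 37.0)² − (y − 86.8)² with x = -54.497, y = -59.898, so z ≈ 60.406 ≈ 60.4 km.

60.4 km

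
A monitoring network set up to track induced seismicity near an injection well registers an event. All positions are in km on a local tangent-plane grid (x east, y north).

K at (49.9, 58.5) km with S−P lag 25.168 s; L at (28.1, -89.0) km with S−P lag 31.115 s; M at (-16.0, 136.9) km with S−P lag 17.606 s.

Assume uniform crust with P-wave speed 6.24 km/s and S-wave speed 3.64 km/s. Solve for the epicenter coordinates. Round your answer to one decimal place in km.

Distance from S−P lag: d = Δt · v_P v_S / (v_P − v_S) = Δt · (6.24·3.64)/(6.24−3.64) ≈ 8.7360·Δt.
So d_K = 219.87, d_L = 271.82, d_M = 153.81 km.
Circle about each station: (x − 49.9)² + (y − 58.5)² = 219.87²; (x − 28.1)² + (y + 89.0)² = 271.82²; (x + 16.0)² + (y − 136.9)² = 153.81².
Subtracting the K equation from the L and M equations removes the quadratic terms:
-43.6 x − 295.0 y = -22744.95
-131.8 x + 156.8 y = 37770.65
Solving the 2×2 system: x ≈ -165.7, y ≈ 101.6 km.

-165.7 km east, 101.6 km north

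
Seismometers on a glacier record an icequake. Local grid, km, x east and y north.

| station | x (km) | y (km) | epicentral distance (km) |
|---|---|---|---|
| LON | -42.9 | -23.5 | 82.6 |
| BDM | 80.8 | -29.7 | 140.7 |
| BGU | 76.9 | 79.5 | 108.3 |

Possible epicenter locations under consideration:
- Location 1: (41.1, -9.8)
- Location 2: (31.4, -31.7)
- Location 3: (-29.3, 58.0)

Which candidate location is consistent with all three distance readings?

Location 3

For each candidate, compare |candidate − station| to the reported distance:
Location 1: residuals LON 2.5, BDM 96.3, BGU 12.1 → max 96.3 km
Location 2: residuals LON 7.8, BDM 91.3, BGU 11.8 → max 91.3 km
Location 3: residuals LON 0.0, BDM 0.1, BGU 0.1 → max 0.1 km
Only Location 3 has all residuals ≈ 0.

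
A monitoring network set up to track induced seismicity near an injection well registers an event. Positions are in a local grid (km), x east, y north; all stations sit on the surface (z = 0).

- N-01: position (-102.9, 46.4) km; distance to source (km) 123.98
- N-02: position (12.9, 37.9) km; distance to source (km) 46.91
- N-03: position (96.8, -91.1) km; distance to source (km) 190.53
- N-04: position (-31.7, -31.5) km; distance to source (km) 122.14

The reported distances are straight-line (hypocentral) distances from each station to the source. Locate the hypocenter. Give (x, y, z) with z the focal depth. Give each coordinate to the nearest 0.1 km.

Each station gives a sphere (x−x_i)² + (y−y_i)² + z² = d_i² (stations at z=0).
Subtracting the N-01 sphere from N-02 and N-03: z² cancels, leaving linear equations in x and y:
231.6 x − 17.0 y = 2031.94
399.4 x − 275.0 y = -16002.56
Solving: x ≈ 14.601, y ≈ 79.398 km (keep extra digits for the depth step; rounded: 14.6, 79.4).
Then from the N-01 sphere: z² = 123.98² − (x + 102.9)² − (y − 46.4)² with x = 14.601, y = 79.398, so z ≈ 21.810 ≈ 21.8 km.

(14.6, 79.4, 21.8)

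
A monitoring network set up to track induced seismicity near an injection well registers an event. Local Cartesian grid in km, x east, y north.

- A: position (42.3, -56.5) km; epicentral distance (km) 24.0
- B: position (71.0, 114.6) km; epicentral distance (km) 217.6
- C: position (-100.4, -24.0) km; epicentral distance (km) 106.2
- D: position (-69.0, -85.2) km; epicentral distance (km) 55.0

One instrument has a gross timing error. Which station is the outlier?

A

Solve using three stations at a time. Using B, C, D (subtract circle equations pairwise → linear system) gives (x, y) ≈ (-14.0, -85.7).
Distances from that point to each station vs reported:
  A: calculated 63.4 vs reported 24.0 → residual 39.4 km
  B: calculated 217.6 vs reported 217.6 → residual 0.0 km
  C: calculated 106.2 vs reported 106.2 → residual 0.0 km
  D: calculated 55.0 vs reported 55.0 → residual 0.0 km
B, C, D are mutually consistent (residuals ≈ 0); A is off by 39.4 km.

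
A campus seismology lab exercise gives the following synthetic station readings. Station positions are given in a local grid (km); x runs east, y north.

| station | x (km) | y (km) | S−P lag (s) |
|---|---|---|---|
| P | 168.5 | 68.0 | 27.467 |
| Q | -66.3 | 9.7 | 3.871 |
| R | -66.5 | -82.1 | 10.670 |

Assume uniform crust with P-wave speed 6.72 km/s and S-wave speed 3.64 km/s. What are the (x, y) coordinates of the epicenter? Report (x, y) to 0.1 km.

x ≈ -38.0 km, y ≈ -2.3 km

Distance from S−P lag: d = Δt · v_P v_S / (v_P − v_S) = Δt · (6.72·3.64)/(6.72−3.64) ≈ 7.9418·Δt.
So d_P = 218.14, d_Q = 30.74, d_R = 84.74 km.
Circle about each station: (x − 168.5)² + (y − 68.0)² = 218.14²; (x + 66.3)² + (y − 9.7)² = 30.74²; (x + 66.5)² + (y + 82.1)² = 84.74².
Subtracting pairs of circle equations eliminates x²+y² and gives linear equations (the radical axes):
-469.6 x − 116.6 y = 18113.64
-470.0 x − 300.2 y = 18550.60
Solving the 2×2 system: x ≈ -38.0, y ≈ -2.3 km.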